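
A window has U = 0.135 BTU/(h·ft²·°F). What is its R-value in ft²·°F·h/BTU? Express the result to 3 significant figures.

7.41 ft²·°F·h/BTU

R = 1/U = 1/0.135 = 7.407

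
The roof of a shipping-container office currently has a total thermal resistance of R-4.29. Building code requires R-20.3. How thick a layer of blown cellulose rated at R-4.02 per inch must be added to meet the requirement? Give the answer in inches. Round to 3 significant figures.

3.98 in

ΔR = 20.3 − 4.29 = 16.01 ft²·°F·h/BTU
L = ΔR / (R/in) = 16.01/4.02 = 3.983 in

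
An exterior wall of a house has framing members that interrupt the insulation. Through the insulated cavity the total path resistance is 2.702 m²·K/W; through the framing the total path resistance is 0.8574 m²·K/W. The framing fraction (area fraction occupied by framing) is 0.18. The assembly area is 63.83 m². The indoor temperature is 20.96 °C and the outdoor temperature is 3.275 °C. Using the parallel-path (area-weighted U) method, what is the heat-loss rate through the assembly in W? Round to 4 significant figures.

U_eff = 0.82/2.702 + 0.18/0.8574 = 0.30348 + 0.20994 = 0.51342
R_eff = 1/U_eff = 1.9477 m²·K/W
Q = 63.83 × (20.96 − 3.275) / 1.9477 = 579.56 W

579.6 W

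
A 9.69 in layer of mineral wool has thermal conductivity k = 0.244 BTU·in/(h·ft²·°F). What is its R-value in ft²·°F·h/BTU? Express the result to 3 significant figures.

39.7 ft²·°F·h/BTU

R = L/k = 9.69/0.244 = 39.71 ft²·°F·h/BTU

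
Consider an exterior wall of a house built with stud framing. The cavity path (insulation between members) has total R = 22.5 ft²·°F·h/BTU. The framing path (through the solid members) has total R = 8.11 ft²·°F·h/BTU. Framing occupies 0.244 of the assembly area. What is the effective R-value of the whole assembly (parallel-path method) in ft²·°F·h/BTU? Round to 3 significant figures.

15.7 ft²·°F·h/BTU

U_eff = 0.756/22.5 + 0.244/8.11 = 0.0336 + 0.03009 = 0.06369
R_eff = 1/U_eff = 15.7 ft²·°F·h/BTU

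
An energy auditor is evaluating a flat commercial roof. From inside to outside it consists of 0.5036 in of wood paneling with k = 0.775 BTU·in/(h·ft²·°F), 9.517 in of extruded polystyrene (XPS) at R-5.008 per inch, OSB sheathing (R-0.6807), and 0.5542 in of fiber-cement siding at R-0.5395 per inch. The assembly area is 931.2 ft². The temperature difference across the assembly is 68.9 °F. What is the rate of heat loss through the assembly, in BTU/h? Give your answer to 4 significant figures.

0.5036/0.775 = 0.64981
9.517 × 5.008 = 47.661
0.5542 × 0.5395 = 0.29899
R_total = 0.64981 + 47.661 + 0.6807 + 0.29899 = 49.291 ft²·°F·h/BTU
Q = A·ΔT/R = 931.2 × 68.9 / 49.291 = 1301.7 BTU/h

1302 BTU/h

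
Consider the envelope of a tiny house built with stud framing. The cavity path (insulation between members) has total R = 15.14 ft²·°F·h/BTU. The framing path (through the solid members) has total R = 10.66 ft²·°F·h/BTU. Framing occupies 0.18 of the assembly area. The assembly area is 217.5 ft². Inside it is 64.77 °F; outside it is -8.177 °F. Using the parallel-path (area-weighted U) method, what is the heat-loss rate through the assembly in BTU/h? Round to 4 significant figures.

1127 BTU/h

U_eff = 0.82/15.14 + 0.18/10.66 = 0.054161 + 0.016886 = 0.071047
R_eff = 1/U_eff = 14.075 ft²·°F·h/BTU
Q = 217.5 × (64.77 − (-8.177)) / 14.075 = 1127.2 BTU/h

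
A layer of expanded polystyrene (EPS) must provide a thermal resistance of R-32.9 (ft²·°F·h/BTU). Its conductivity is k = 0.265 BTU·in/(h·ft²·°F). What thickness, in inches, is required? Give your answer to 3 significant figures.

8.72 in

L = R × k = 32.9 × 0.265 = 8.719 in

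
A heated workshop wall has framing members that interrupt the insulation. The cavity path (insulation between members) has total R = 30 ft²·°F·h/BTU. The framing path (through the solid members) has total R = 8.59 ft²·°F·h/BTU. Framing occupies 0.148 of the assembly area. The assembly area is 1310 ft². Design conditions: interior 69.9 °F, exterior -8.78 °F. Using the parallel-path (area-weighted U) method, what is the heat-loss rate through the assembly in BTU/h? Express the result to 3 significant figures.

4700 BTU/h

U_eff = 0.852/30 + 0.148/8.59 = 0.0284 + 0.01723 = 0.04563
R_eff = 1/U_eff = 21.92 ft²·°F·h/BTU
Q = 1310 × (69.9 − (-8.78)) / 21.92 = 4703 BTU/h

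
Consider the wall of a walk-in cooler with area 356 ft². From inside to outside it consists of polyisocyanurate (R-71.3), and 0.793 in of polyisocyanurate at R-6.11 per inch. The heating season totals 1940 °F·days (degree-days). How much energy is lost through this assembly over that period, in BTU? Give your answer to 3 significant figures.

218000 BTU

0.793 × 6.11 = 4.845
R_total = 71.3 + 4.845 = 76.15 ft²·°F·h/BTU
E = A × HDD × 24 / R = 356 × 1940 × 24 / 76.15 = 217700 BTU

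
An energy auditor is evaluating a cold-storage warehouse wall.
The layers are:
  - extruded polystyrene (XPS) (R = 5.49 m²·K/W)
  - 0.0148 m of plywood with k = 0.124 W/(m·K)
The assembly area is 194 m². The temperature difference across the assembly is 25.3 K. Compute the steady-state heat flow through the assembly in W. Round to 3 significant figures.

875 W

0.0148/0.124 = 0.1194
R_total = 5.49 + 0.1194 = 5.609 m²·K/W
Q = A·ΔT/R = 194 × 25.3 / 5.609 = 875 W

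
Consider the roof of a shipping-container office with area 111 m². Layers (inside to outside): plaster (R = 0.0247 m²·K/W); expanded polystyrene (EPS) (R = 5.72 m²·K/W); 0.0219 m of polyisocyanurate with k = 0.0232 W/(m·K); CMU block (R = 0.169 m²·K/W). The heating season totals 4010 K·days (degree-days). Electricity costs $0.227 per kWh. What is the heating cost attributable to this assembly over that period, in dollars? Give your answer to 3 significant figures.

0.0219/0.0232 = 0.944
R_total = 0.0247 + 5.72 + 0.944 + 0.169 = 6.858 m²·K/W
E = A × HDD × 24 / R / 1000 = 111 × 4010 × 24 / 6.858 / 1000 = 1558 kWh
Cost = 1558 × 0.227 = $353.6

354 dollars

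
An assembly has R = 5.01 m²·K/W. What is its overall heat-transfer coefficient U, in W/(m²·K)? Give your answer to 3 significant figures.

0.200 W/(m²·K)

U = 1/R = 1/5.01 = 0.1996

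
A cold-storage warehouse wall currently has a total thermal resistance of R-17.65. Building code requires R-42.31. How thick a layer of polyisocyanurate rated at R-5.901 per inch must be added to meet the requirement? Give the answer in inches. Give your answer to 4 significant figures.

4.179 in

ΔR = 42.31 − 17.65 = 24.66 ft²·°F·h/BTU
L = ΔR / (R/in) = 24.66/5.901 = 4.179 in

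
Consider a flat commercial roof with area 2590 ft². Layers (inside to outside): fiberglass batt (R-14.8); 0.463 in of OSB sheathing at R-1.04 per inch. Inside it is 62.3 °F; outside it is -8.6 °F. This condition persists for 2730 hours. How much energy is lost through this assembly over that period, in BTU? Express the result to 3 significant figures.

0.463 × 1.04 = 0.4815
R_total = 14.8 + 0.4815 = 15.28 ft²·°F·h/BTU
Q = 2590 × (62.3 − (-8.6)) / 15.28 = 12020 BTU/h
E = 12020 × 2730 = 32810000 BTU

32800000 BTU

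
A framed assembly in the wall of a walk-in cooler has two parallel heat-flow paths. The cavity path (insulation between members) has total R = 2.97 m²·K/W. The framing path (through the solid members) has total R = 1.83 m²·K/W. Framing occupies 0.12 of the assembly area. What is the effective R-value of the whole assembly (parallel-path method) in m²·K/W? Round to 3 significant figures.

2.76 m²·K/W

U_eff = 0.88/2.97 + 0.12/1.83 = 0.2963 + 0.06557 = 0.3619
R_eff = 1/U_eff = 2.763 m²·K/W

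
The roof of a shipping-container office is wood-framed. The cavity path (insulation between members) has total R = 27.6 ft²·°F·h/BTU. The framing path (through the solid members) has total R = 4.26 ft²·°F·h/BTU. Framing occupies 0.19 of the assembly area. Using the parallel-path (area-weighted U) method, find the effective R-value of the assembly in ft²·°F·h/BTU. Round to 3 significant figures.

U_eff = 0.81/27.6 + 0.19/4.26 = 0.02935 + 0.0446 = 0.07395
R_eff = 1/U_eff = 13.52 ft²·°F·h/BTU

13.5 ft²·°F·h/BTU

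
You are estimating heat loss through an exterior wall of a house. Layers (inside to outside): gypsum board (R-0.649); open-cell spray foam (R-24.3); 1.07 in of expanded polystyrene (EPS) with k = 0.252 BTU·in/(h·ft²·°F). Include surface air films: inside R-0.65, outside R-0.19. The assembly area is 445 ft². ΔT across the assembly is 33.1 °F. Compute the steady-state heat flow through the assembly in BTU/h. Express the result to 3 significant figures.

490 BTU/h

1.07/0.252 = 4.246
R_total = 0.65 + 0.649 + 24.3 + 4.246 + 0.19 = 30.04 ft²·°F·h/BTU
Q = A·ΔT/R = 445 × 33.1 / 30.04 = 490.4 BTU/h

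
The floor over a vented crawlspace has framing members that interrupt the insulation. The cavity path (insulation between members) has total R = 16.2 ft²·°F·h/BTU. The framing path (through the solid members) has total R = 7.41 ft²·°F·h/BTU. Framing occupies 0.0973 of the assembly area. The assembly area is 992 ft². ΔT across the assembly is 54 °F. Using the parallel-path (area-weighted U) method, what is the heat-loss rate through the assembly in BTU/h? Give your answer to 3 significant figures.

U_eff = 0.9027/16.2 + 0.0973/7.41 = 0.05572 + 0.01313 = 0.06885
R_eff = 1/U_eff = 14.52 ft²·°F·h/BTU
Q = 992 × 54 / 14.52 = 3688 BTU/h

3690 BTU/h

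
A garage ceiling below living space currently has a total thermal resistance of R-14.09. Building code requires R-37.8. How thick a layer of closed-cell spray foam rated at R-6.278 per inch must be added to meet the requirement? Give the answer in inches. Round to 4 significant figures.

ΔR = 37.8 − 14.09 = 23.71 ft²·°F·h/BTU
L = ΔR / (R/in) = 23.71/6.278 = 3.7767 in

3.777 in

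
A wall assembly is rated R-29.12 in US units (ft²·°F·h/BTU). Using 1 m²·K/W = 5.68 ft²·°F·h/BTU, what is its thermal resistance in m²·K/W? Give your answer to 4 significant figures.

5.127 m²·K/W

R_SI = 29.12/5.68 = 5.1268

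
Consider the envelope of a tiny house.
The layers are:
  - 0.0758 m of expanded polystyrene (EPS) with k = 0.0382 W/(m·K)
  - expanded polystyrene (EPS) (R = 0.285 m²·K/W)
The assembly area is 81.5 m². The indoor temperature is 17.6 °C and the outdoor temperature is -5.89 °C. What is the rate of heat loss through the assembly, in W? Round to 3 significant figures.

0.0758/0.0382 = 1.984
R_total = 1.984 + 0.285 = 2.269 m²·K/W
Q = A·ΔT/R = 81.5 × (17.6 − (-5.89)) / 2.269 = 843.6 W

844 W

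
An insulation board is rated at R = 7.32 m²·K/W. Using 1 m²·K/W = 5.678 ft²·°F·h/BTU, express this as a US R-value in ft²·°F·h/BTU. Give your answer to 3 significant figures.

R_US = 7.32 × 5.678 = 41.56

41.6 ft²·°F·h/BTU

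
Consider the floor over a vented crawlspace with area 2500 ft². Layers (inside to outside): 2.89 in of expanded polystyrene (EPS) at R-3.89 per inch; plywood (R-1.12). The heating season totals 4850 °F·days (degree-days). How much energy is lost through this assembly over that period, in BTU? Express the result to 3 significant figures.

23500000 BTU

2.89 × 3.89 = 11.24
R_total = 11.24 + 1.12 = 12.36 ft²·°F·h/BTU
E = A × HDD × 24 / R = 2500 × 4850 × 24 / 12.36 = 23540000 BTU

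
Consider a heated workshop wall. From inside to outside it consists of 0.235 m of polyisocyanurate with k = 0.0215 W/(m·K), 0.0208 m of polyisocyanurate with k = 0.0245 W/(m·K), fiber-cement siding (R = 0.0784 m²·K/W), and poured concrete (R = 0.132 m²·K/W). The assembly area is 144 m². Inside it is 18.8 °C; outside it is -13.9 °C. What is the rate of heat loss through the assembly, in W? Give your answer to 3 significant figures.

0.235/0.0215 = 10.93
0.0208/0.0245 = 0.849
R_total = 10.93 + 0.849 + 0.0784 + 0.132 = 11.99 m²·K/W
Q = A·ΔT/R = 144 × (18.8 − (-13.9)) / 11.99 = 392.7 W

393 W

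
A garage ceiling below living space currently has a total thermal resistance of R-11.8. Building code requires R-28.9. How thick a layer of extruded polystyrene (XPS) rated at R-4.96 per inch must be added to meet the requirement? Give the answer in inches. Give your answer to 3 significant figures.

3.45 in

ΔR = 28.9 − 11.8 = 17.1 ft²·°F·h/BTU
L = ΔR / (R/in) = 17.1/4.96 = 3.448 in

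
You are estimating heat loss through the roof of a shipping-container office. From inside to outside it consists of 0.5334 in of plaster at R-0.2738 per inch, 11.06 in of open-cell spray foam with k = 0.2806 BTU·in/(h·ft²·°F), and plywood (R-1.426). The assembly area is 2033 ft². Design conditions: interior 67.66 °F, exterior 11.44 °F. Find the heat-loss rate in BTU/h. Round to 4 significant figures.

0.5334 × 0.2738 = 0.14604
11.06/0.2806 = 39.416
R_total = 0.14604 + 39.416 + 1.426 = 40.988 ft²·°F·h/BTU
Q = A·ΔT/R = 2033 × (67.66 − 11.44) / 40.988 = 2788.5 BTU/h

2789 BTU/h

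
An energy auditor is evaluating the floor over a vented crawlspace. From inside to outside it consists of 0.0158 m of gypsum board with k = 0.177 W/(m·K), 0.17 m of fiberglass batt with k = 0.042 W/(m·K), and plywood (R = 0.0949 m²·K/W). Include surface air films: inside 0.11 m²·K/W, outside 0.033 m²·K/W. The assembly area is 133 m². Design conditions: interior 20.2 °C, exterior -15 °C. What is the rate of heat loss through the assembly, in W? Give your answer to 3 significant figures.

0.0158/0.177 = 0.08927
0.17/0.042 = 4.048
R_total = 0.11 + 0.08927 + 4.048 + 0.0949 + 0.033 = 4.375 m²·K/W
Q = A·ΔT/R = 133 × (20.2 − (-15)) / 4.375 = 1070 W

1070 W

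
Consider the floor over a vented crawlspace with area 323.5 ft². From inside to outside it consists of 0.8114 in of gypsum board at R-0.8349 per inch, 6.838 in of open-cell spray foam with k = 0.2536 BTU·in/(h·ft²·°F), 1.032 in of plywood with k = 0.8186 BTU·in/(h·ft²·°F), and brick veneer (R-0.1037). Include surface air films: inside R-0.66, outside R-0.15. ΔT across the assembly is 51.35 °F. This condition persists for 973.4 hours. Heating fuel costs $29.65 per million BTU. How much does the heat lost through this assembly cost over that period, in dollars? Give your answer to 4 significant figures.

16.08 dollars

0.8114 × 0.8349 = 0.67744
6.838/0.2536 = 26.964
1.032/0.8186 = 1.2607
R_total = 0.66 + 0.67744 + 26.964 + 1.2607 + 0.1037 + 0.15 = 29.816 ft²·°F·h/BTU
Q = 323.5 × 51.35 / 29.816 = 557.15 BTU/h
E = 557.15 × 973.4 = 542330 BTU
Cost = 542330/10⁶ × 29.65 = $16.08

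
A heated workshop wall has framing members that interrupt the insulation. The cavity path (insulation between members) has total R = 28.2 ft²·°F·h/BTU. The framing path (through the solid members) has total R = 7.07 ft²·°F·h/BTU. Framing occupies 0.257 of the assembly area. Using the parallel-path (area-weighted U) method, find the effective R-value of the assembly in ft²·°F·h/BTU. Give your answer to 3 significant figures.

U_eff = 0.743/28.2 + 0.257/7.07 = 0.02635 + 0.03635 = 0.0627
R_eff = 1/U_eff = 15.95 ft²·°F·h/BTU

15.9 ft²·°F·h/BTU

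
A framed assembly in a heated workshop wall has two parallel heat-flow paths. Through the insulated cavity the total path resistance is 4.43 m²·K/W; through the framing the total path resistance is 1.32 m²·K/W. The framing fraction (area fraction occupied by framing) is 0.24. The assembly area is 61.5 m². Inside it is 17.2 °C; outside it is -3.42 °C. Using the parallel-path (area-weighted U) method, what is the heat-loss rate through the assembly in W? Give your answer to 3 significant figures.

448 W

U_eff = 0.76/4.43 + 0.24/1.32 = 0.1716 + 0.1818 = 0.3534
R_eff = 1/U_eff = 2.83 m²·K/W
Q = 61.5 × (17.2 − (-3.42)) / 2.83 = 448.1 W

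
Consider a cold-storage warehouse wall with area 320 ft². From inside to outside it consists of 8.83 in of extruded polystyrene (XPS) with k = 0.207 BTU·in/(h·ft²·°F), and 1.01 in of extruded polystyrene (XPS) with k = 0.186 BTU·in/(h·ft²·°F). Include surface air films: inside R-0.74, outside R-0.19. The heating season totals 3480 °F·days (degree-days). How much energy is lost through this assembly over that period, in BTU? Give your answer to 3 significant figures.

545000 BTU

8.83/0.207 = 42.66
1.01/0.186 = 5.43
R_total = 0.74 + 42.66 + 5.43 + 0.19 = 49.02 ft²·°F·h/BTU
E = A × HDD × 24 / R = 320 × 3480 × 24 / 49.02 = 545200 BTU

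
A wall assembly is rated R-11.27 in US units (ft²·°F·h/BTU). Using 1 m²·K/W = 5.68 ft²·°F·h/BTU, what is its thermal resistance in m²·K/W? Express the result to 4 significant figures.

1.984 m²·K/W

R_SI = 11.27/5.68 = 1.9842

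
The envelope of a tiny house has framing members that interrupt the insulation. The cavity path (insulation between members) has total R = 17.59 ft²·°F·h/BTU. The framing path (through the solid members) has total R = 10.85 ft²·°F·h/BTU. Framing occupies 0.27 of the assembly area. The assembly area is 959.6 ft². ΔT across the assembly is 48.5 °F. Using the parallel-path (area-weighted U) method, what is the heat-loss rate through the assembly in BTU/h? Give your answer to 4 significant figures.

U_eff = 0.73/17.59 + 0.27/10.85 = 0.041501 + 0.024885 = 0.066386
R_eff = 1/U_eff = 15.063 ft²·°F·h/BTU
Q = 959.6 × 48.5 / 15.063 = 3089.6 BTU/h

3090 BTU/h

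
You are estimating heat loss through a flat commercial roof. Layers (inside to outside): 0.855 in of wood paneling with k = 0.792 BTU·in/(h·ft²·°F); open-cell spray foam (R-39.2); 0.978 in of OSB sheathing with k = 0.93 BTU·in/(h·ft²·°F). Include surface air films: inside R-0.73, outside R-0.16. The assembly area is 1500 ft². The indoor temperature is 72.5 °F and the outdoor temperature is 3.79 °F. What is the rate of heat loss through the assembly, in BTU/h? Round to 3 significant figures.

0.855/0.792 = 1.08
0.978/0.93 = 1.052
R_total = 0.73 + 1.08 + 39.2 + 1.052 + 0.16 = 42.22 ft²·°F·h/BTU
Q = A·ΔT/R = 1500 × (72.5 − 3.79) / 42.22 = 2441 BTU/h

2440 BTU/h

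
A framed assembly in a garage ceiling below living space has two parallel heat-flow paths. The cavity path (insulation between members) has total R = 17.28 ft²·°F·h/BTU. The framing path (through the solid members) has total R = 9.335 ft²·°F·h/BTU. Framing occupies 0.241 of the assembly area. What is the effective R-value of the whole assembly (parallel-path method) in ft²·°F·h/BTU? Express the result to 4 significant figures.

14.34 ft²·°F·h/BTU

U_eff = 0.759/17.28 + 0.241/9.335 = 0.043924 + 0.025817 = 0.06974
R_eff = 1/U_eff = 14.339 ft²·°F·h/BTU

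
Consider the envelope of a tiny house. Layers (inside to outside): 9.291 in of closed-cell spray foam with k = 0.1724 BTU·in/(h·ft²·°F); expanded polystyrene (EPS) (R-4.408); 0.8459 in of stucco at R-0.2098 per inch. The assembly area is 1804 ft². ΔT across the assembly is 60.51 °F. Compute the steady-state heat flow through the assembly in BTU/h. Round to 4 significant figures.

1867 BTU/h

9.291/0.1724 = 53.892
0.8459 × 0.2098 = 0.17747
R_total = 53.892 + 4.408 + 0.17747 = 58.478 ft²·°F·h/BTU
Q = A·ΔT/R = 1804 × 60.51 / 58.478 = 1866.7 BTU/h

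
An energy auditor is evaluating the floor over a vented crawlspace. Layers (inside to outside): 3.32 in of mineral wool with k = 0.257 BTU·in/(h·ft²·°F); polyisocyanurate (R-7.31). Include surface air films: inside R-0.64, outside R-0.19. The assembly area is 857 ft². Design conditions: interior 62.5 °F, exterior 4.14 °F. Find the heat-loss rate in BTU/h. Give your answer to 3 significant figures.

2380 BTU/h

3.32/0.257 = 12.92
R_total = 0.64 + 12.92 + 7.31 + 0.19 = 21.06 ft²·°F·h/BTU
Q = A·ΔT/R = 857 × (62.5 − 4.14) / 21.06 = 2375 BTU/h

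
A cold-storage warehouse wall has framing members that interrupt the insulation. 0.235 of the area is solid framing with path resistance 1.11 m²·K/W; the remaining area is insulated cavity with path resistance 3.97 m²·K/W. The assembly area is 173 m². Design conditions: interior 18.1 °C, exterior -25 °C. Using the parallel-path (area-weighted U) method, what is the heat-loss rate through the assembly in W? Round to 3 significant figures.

U_eff = 0.765/3.97 + 0.235/1.11 = 0.1927 + 0.2117 = 0.4044
R_eff = 1/U_eff = 2.473 m²·K/W
Q = 173 × (18.1 − (-25)) / 2.473 = 3015 W

3020 W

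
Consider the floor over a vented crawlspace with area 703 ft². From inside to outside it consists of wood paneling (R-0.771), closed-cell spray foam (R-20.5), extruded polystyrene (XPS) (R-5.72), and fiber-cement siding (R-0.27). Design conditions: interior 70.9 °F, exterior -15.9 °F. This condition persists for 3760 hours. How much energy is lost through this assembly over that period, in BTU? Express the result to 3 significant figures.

R_total = 0.771 + 20.5 + 5.72 + 0.27 = 27.26 ft²·°F·h/BTU
Q = 703 × (70.9 − (-15.9)) / 27.26 = 2238 BTU/h
E = 2238 × 3760 = 8416000 BTU

8420000 BTU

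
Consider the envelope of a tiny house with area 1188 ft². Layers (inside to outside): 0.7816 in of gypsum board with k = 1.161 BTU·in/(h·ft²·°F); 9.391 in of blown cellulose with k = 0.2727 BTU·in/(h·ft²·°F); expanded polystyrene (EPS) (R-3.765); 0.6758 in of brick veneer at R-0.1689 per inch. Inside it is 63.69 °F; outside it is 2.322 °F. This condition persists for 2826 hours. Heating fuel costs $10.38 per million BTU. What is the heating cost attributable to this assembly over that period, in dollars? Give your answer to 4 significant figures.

54.85 dollars

0.7816/1.161 = 0.67321
9.391/0.2727 = 34.437
0.6758 × 0.1689 = 0.11414
R_total = 0.67321 + 34.437 + 3.765 + 0.11414 = 38.989 ft²·°F·h/BTU
Q = 1188 × (63.69 − 2.322) / 38.989 = 1869.9 BTU/h
E = 1869.9 × 2826 = 5284200 BTU
Cost = 5284200/10⁶ × 10.38 = $54.851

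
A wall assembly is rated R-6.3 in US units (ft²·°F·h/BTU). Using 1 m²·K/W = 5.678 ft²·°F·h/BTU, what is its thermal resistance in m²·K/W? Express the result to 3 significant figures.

R_SI = 6.3/5.678 = 1.11

1.11 m²·K/W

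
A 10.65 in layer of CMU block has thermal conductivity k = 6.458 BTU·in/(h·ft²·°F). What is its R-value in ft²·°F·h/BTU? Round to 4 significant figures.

1.649 ft²·°F·h/BTU

R = L/k = 10.65/6.458 = 1.6491 ft²·°F·h/BTU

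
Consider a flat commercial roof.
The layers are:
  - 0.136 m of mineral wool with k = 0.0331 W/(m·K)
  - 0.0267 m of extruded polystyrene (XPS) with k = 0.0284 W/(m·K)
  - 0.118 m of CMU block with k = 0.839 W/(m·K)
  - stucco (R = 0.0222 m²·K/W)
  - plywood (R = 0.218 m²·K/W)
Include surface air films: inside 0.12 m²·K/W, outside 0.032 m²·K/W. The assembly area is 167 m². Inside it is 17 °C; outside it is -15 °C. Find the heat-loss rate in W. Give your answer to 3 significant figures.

957 W

0.136/0.0331 = 4.109
0.0267/0.0284 = 0.9401
0.118/0.839 = 0.1406
R_total = 0.12 + 4.109 + 0.9401 + 0.1406 + 0.0222 + 0.218 + 0.032 = 5.582 m²·K/W
Q = A·ΔT/R = 167 × (17 − (-15)) / 5.582 = 957.4 W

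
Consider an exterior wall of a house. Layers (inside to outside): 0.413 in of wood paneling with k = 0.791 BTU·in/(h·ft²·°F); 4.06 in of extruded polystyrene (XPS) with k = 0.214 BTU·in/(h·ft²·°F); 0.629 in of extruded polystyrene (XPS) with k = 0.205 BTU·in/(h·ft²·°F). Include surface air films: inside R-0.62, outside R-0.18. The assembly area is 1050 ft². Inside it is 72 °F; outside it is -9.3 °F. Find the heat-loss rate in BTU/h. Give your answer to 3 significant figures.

0.413/0.791 = 0.5221
4.06/0.214 = 18.97
0.629/0.205 = 3.068
R_total = 0.62 + 0.5221 + 18.97 + 3.068 + 0.18 = 23.36 ft²·°F·h/BTU
Q = A·ΔT/R = 1050 × (72 − (-9.3)) / 23.36 = 3654 BTU/h

3650 BTU/h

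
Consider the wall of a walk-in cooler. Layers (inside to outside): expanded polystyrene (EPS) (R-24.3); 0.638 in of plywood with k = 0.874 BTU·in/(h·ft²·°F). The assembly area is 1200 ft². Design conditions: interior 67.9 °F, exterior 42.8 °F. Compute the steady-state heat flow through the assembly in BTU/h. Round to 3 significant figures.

0.638/0.874 = 0.73
R_total = 24.3 + 0.73 = 25.03 ft²·°F·h/BTU
Q = A·ΔT/R = 1200 × (67.9 − 42.8) / 25.03 = 1203 BTU/h

1200 BTU/h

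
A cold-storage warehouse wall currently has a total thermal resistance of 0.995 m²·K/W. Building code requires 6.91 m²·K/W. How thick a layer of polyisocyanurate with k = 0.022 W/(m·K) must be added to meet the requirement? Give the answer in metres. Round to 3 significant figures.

ΔR = 6.91 − 0.995 = 5.915 m²·K/W
L = ΔR × k = 5.915 × 0.022 = 0.1301 m

0.130 m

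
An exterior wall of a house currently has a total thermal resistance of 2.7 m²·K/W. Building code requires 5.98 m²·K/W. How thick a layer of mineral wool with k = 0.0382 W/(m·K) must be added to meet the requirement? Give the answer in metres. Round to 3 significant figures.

ΔR = 5.98 − 2.7 = 3.28 m²·K/W
L = ΔR × k = 3.28 × 0.0382 = 0.1253 m

0.125 m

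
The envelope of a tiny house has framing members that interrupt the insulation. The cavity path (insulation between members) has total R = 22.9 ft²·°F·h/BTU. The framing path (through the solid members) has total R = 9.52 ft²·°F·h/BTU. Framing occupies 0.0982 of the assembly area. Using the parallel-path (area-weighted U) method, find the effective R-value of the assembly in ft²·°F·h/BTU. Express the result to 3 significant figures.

U_eff = 0.9018/22.9 + 0.0982/9.52 = 0.03938 + 0.01032 = 0.0497
R_eff = 1/U_eff = 20.12 ft²·°F·h/BTU

20.1 ft²·°F·h/BTU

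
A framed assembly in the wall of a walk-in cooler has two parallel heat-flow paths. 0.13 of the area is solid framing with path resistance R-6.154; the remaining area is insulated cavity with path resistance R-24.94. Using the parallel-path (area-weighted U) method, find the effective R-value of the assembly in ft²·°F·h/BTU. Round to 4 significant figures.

U_eff = 0.87/24.94 + 0.13/6.154 = 0.034884 + 0.021124 = 0.056008
R_eff = 1/U_eff = 17.855 ft²·°F·h/BTU

17.85 ft²·°F·h/BTU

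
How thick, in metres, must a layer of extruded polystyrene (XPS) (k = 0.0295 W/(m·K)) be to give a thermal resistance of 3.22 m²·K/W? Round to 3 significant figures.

L = R·k = 3.22 × 0.0295 = 0.09499 m

0.0950 m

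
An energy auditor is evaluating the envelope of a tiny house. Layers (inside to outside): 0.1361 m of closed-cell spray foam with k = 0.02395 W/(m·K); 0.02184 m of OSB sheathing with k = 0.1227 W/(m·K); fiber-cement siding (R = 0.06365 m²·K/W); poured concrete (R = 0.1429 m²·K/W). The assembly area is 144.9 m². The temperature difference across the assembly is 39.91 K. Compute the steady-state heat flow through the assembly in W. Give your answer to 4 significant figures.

953.1 W

0.1361/0.02395 = 5.6827
0.02184/0.1227 = 0.178
R_total = 5.6827 + 0.178 + 0.06365 + 0.1429 = 6.0672 m²·K/W
Q = A·ΔT/R = 144.9 × 39.91 / 6.0672 = 953.15 W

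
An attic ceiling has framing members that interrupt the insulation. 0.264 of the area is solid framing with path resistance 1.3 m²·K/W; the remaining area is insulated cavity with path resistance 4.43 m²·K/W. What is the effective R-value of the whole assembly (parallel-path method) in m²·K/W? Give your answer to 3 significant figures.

2.71 m²·K/W

U_eff = 0.736/4.43 + 0.264/1.3 = 0.1661 + 0.2031 = 0.3692
R_eff = 1/U_eff = 2.708 m²·K/W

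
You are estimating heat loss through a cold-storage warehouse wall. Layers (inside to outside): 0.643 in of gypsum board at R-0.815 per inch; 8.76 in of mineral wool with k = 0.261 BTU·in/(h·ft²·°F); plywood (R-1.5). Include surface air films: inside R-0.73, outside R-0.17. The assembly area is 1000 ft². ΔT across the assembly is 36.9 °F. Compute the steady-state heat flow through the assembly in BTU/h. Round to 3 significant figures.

0.643 × 0.815 = 0.524
8.76/0.261 = 33.56
R_total = 0.73 + 0.524 + 33.56 + 1.5 + 0.17 = 36.49 ft²·°F·h/BTU
Q = A·ΔT/R = 1000 × 36.9 / 36.49 = 1011 BTU/h

1010 BTU/h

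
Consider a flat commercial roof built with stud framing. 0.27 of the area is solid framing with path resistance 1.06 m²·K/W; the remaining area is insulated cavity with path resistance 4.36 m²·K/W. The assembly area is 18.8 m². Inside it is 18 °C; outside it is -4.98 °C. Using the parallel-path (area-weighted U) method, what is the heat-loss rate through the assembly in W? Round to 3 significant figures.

182 W

U_eff = 0.73/4.36 + 0.27/1.06 = 0.1674 + 0.2547 = 0.4221
R_eff = 1/U_eff = 2.369 m²·K/W
Q = 18.8 × (18 − (-4.98)) / 2.369 = 182.4 W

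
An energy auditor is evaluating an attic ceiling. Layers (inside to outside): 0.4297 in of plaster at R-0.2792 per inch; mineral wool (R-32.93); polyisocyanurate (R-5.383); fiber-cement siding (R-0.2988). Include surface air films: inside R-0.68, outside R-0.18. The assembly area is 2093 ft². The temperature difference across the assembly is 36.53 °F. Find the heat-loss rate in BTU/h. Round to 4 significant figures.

0.4297 × 0.2792 = 0.11997
R_total = 0.68 + 0.11997 + 32.93 + 5.383 + 0.2988 + 0.18 = 39.592 ft²·°F·h/BTU
Q = A·ΔT/R = 2093 × 36.53 / 39.592 = 1931.1 BTU/h

1931 BTU/h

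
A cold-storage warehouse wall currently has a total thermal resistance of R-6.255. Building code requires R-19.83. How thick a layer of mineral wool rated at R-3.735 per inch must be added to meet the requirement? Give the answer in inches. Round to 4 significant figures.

ΔR = 19.83 − 6.255 = 13.575 ft²·°F·h/BTU
L = ΔR / (R/in) = 13.575/3.735 = 3.6345 in

3.635 in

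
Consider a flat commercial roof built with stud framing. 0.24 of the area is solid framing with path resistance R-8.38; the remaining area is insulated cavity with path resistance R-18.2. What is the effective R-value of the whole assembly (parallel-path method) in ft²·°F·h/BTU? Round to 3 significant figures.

U_eff = 0.76/18.2 + 0.24/8.38 = 0.04176 + 0.02864 = 0.0704
R_eff = 1/U_eff = 14.2 ft²·°F·h/BTU

14.2 ft²·°F·h/BTU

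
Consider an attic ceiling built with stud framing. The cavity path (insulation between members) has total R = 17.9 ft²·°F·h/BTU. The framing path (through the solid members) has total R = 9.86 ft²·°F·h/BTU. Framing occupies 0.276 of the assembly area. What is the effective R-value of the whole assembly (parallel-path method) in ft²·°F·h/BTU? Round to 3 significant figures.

14.6 ft²·°F·h/BTU

U_eff = 0.724/17.9 + 0.276/9.86 = 0.04045 + 0.02799 = 0.06844
R_eff = 1/U_eff = 14.61 ft²·°F·h/BTU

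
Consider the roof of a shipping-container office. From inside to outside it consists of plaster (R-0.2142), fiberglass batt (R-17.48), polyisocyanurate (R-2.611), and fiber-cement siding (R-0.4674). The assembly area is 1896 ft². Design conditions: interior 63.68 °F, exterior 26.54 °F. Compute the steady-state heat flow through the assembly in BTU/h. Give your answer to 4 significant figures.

R_total = 0.2142 + 17.48 + 2.611 + 0.4674 = 20.773 ft²·°F·h/BTU
Q = A·ΔT/R = 1896 × (63.68 − 26.54) / 20.773 = 3389.9 BTU/h

3390 BTU/h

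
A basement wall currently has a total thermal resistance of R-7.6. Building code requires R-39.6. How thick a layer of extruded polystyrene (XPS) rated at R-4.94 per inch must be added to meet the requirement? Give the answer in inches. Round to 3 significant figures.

6.48 in

ΔR = 39.6 − 7.6 = 32 ft²·°F·h/BTU
L = ΔR / (R/in) = 32/4.94 = 6.478 in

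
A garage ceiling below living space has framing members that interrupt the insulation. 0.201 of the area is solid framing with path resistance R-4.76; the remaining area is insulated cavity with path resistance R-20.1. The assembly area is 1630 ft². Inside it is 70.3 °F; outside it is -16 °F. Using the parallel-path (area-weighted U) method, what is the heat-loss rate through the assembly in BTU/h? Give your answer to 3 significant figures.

11500 BTU/h

U_eff = 0.799/20.1 + 0.201/4.76 = 0.03975 + 0.04223 = 0.08198
R_eff = 1/U_eff = 12.2 ft²·°F·h/BTU
Q = 1630 × (70.3 − (-16)) / 12.2 = 11530 BTU/h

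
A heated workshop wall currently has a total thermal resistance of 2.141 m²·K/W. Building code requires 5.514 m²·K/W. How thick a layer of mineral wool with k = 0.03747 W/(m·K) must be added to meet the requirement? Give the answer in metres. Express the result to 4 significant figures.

ΔR = 5.514 − 2.141 = 3.373 m²·K/W
L = ΔR × k = 3.373 × 0.03747 = 0.12639 m

0.1264 m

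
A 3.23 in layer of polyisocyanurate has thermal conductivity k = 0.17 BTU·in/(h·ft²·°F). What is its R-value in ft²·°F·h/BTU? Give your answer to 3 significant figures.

R = L/k = 3.23/0.17 = 19 ft²·°F·h/BTU

19.0 ft²·°F·h/BTU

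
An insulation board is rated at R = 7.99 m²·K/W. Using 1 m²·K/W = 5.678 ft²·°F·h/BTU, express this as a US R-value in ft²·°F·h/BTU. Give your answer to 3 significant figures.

R_US = 7.99 × 5.678 = 45.37

45.4 ft²·°F·h/BTU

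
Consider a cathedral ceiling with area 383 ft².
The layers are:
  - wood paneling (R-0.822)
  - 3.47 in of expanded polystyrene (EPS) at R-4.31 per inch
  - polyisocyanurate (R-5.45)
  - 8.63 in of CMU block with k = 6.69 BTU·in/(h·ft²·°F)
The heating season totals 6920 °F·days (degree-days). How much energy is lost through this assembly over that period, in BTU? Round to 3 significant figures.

3.47 × 4.31 = 14.96
8.63/6.69 = 1.29
R_total = 0.822 + 14.96 + 5.45 + 1.29 = 22.52 ft²·°F·h/BTU
E = A × HDD × 24 / R = 383 × 6920 × 24 / 22.52 = 2825000 BTU

2820000 BTU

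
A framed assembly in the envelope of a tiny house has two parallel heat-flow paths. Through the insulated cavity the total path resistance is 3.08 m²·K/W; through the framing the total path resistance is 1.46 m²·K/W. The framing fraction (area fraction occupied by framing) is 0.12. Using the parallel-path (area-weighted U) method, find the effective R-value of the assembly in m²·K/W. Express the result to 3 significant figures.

2.72 m²·K/W

U_eff = 0.88/3.08 + 0.12/1.46 = 0.2857 + 0.08219 = 0.3679
R_eff = 1/U_eff = 2.718 m²·K/W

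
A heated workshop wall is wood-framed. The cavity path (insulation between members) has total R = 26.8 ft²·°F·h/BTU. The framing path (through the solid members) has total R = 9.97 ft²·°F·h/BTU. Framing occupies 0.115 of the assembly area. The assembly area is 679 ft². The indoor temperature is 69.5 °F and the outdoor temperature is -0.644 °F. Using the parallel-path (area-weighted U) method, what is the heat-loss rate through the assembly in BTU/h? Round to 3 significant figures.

U_eff = 0.885/26.8 + 0.115/9.97 = 0.03302 + 0.01153 = 0.04456
R_eff = 1/U_eff = 22.44 ft²·°F·h/BTU
Q = 679 × (69.5 − (-0.644)) / 22.44 = 2122 BTU/h

2120 BTU/h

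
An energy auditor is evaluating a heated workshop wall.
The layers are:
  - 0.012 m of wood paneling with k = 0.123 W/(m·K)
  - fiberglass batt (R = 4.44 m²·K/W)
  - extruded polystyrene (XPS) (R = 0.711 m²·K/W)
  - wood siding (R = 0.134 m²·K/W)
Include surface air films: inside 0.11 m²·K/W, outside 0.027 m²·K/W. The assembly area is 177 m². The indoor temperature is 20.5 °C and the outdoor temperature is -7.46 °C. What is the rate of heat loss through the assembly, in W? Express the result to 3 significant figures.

897 W

0.012/0.123 = 0.09756
R_total = 0.11 + 0.09756 + 4.44 + 0.711 + 0.134 + 0.027 = 5.52 m²·K/W
Q = A·ΔT/R = 177 × (20.5 − (-7.46)) / 5.52 = 896.6 W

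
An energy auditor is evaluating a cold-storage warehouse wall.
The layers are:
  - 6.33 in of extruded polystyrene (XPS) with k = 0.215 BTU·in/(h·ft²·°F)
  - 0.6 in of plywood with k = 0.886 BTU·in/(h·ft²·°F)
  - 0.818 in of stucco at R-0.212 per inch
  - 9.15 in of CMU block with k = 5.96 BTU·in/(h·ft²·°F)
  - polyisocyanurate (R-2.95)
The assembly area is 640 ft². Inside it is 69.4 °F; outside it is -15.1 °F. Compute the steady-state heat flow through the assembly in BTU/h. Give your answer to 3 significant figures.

6.33/0.215 = 29.44
0.6/0.886 = 0.6772
0.818 × 0.212 = 0.1734
9.15/5.96 = 1.535
R_total = 29.44 + 0.6772 + 0.1734 + 1.535 + 2.95 = 34.78 ft²·°F·h/BTU
Q = A·ΔT/R = 640 × (69.4 − (-15.1)) / 34.78 = 1555 BTU/h

1560 BTU/h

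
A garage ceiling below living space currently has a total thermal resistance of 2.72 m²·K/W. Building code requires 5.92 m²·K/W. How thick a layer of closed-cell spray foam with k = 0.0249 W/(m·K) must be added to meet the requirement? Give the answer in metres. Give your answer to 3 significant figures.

ΔR = 5.92 − 2.72 = 3.2 m²·K/W
L = ΔR × k = 3.2 × 0.0249 = 0.07968 m

0.0797 m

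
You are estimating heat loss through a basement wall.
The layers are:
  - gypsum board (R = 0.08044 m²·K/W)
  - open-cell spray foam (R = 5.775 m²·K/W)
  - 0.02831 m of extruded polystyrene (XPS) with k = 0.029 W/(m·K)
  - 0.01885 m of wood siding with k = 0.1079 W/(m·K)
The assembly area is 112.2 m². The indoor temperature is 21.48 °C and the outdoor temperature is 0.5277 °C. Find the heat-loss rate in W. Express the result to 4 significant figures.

335.5 W

0.02831/0.029 = 0.97621
0.01885/0.1079 = 0.1747
R_total = 0.08044 + 5.775 + 0.97621 + 0.1747 = 7.0063 m²·K/W
Q = A·ΔT/R = 112.2 × (21.48 − 0.5277) / 7.0063 = 335.53 W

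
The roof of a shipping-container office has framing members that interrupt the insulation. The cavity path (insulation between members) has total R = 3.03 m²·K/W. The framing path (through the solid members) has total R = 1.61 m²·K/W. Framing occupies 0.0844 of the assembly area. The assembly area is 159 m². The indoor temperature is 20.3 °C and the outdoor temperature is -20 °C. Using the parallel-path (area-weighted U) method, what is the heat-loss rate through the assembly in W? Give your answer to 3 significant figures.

U_eff = 0.9156/3.03 + 0.0844/1.61 = 0.3022 + 0.05242 = 0.3546
R_eff = 1/U_eff = 2.82 m²·K/W
Q = 159 × (20.3 − (-20)) / 2.82 = 2272 W

2270 W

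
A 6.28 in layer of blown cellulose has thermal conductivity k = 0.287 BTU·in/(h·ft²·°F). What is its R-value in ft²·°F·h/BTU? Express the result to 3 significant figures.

21.9 ft²·°F·h/BTU

R = L/k = 6.28/0.287 = 21.88 ft²·°F·h/BTU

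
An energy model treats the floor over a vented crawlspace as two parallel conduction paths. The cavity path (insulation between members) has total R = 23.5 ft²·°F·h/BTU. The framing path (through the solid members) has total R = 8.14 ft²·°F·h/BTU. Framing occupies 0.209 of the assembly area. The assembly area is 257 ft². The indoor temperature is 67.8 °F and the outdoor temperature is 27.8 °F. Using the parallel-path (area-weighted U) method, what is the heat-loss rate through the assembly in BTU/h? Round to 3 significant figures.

U_eff = 0.791/23.5 + 0.209/8.14 = 0.03366 + 0.02568 = 0.05934
R_eff = 1/U_eff = 16.85 ft²·°F·h/BTU
Q = 257 × (67.8 − 27.8) / 16.85 = 610 BTU/h

610 BTU/h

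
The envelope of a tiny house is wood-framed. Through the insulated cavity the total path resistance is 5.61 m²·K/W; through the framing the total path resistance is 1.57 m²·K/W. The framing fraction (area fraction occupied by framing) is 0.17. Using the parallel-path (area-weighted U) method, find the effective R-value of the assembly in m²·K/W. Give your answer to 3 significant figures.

U_eff = 0.83/5.61 + 0.17/1.57 = 0.148 + 0.1083 = 0.2562
R_eff = 1/U_eff = 3.903 m²·K/W

3.90 m²·K/W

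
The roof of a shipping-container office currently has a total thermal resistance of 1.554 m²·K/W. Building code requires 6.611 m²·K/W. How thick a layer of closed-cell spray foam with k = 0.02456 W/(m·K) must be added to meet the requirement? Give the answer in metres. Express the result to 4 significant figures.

0.1242 m

ΔR = 6.611 − 1.554 = 5.057 m²·K/W
L = ΔR × k = 5.057 × 0.02456 = 0.1242 m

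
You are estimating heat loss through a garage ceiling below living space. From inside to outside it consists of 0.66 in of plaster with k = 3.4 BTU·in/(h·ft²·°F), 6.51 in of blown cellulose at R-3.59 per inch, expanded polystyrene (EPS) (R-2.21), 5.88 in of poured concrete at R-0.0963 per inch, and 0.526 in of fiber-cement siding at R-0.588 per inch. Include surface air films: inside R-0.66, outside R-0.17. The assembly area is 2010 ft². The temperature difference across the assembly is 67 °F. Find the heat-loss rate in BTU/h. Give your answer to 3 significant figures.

4900 BTU/h

0.66/3.4 = 0.1941
6.51 × 3.59 = 23.37
5.88 × 0.0963 = 0.5662
0.526 × 0.588 = 0.3093
R_total = 0.66 + 0.1941 + 23.37 + 2.21 + 0.5662 + 0.3093 + 0.17 = 27.48 ft²·°F·h/BTU
Q = A·ΔT/R = 2010 × 67 / 27.48 = 4901 BTU/h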